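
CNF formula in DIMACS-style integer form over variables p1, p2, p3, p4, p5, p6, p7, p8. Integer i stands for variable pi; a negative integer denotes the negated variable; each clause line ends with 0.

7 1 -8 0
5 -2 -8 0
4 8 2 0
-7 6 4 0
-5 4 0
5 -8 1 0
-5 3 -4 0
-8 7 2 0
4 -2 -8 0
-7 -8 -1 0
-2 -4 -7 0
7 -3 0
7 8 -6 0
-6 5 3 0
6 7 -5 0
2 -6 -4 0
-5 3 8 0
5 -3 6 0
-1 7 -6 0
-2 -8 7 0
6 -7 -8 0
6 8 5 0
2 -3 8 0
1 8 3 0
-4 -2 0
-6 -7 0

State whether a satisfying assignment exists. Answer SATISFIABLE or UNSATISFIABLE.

p8 = True:
  p7 = True:
    propagation gives p1=False, p5=True, p4=True, p3=True; an empty clause results — contradiction.
  p7 = False:
    propagation gives p1=True, p2=True; an empty clause results — contradiction.
p8 = False:
  p6 = True:
    propagation gives p7=True; an empty clause results — contradiction.
  p6 = False:
    propagation gives p5=True, p4=True, p3=True, p7=True; an empty clause results — contradiction.
Every branch closes, so no satisfying assignment exists.

UNSATISFIABLE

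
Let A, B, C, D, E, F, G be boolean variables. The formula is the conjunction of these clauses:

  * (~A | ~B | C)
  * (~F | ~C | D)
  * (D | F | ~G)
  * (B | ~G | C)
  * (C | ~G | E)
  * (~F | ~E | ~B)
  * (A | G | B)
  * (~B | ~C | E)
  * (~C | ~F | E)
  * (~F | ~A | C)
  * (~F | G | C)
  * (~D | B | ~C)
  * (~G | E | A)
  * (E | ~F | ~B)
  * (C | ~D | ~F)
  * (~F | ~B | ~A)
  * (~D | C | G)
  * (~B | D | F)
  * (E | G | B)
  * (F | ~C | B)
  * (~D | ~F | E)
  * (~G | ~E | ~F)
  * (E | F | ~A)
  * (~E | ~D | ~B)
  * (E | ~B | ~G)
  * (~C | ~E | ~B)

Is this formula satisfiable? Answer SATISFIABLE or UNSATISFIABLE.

SATISFIABLE

Set A = True and propagate.
Set B = False and propagate.
Set C = False and propagate.
  then G is forced to False.
  then F is forced to False.
  then D is forced to False.
  then E is forced to True.
So A = T  B = F  C = F  D = F  E = T  F = F  G = F is a satisfying assignment.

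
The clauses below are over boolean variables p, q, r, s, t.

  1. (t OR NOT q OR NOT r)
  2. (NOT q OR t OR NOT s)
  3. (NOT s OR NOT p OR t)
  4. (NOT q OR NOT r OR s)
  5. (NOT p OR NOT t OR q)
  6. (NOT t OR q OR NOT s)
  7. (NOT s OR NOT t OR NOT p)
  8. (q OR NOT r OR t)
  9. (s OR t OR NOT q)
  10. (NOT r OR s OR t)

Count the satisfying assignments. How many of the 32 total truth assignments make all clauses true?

Split on t, then q.
  t=1, q=1: remaining (p,r,s) ∈ {(0,0,0); (0,0,1); (0,1,1); (1,0,0)} — 4.
  t=1, q=0: remaining (p,r,s) ∈ {(0,0,0); (0,1,0)} — 2.
  t=0, q=1: a clause becomes empty — 0.
  t=0, q=0: remaining (p,r,s) ∈ {(0,0,0); (0,0,1); (1,0,0)} — 3.
Total: 4 + 2 + 0 + 3 = 9.

9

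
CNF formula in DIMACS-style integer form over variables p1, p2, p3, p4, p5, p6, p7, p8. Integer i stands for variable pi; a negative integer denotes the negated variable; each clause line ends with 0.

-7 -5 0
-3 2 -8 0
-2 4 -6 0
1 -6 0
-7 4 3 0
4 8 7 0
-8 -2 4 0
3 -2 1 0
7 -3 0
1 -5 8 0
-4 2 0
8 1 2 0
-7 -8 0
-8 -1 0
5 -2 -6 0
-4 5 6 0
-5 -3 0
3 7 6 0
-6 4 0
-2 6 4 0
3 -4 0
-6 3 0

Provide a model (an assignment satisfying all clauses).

p1=True, p2=False, p3=True, p4=False, p5=False, p6=False, p7=True, p8=False

Try p1 = True.
  then p8 is forced to False.
The remaining clauses are satisfied by p2 = False, p3 = True, p4 = False, p5 = False, p6 = False, p7 = True.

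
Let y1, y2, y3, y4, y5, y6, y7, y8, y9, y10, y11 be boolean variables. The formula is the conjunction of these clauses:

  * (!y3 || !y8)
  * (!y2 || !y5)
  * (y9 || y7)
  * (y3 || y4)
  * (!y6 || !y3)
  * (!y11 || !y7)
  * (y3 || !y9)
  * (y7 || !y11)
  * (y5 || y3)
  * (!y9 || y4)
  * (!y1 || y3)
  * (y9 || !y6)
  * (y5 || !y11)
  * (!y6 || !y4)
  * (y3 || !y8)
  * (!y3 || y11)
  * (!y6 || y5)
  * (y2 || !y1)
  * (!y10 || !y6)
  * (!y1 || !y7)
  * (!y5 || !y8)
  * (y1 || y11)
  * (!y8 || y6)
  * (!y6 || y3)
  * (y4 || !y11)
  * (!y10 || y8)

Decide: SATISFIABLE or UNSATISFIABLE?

y3 = True:
  propagation gives y8=False, y6=False, y11=True, y7=False; an empty clause results — contradiction.
y3 = False:
  propagation gives y4=True, y9=False, y7=True, y11=False; an empty clause results — contradiction.
Every branch closes, so no satisfying assignment exists.

UNSATISFIABLE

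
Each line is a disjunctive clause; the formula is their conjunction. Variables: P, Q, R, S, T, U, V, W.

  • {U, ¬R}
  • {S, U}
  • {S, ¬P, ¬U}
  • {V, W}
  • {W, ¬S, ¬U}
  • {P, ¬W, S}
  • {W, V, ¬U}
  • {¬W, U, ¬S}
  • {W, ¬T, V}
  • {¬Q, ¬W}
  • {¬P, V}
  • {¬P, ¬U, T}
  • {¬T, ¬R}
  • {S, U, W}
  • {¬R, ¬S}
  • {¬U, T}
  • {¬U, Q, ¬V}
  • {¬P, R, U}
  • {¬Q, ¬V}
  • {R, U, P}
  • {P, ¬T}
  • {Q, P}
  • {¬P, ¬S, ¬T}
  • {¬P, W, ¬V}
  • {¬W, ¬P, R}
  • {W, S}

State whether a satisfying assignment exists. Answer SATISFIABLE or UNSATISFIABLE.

U = True:
  propagation gives T=True, R=False, P=True, S=True; an empty clause results — contradiction.
U = False:
  propagation gives R=False, S=True, W=False, V=True; an empty clause results — contradiction.
Every branch closes, so no satisfying assignment exists.

UNSATISFIABLE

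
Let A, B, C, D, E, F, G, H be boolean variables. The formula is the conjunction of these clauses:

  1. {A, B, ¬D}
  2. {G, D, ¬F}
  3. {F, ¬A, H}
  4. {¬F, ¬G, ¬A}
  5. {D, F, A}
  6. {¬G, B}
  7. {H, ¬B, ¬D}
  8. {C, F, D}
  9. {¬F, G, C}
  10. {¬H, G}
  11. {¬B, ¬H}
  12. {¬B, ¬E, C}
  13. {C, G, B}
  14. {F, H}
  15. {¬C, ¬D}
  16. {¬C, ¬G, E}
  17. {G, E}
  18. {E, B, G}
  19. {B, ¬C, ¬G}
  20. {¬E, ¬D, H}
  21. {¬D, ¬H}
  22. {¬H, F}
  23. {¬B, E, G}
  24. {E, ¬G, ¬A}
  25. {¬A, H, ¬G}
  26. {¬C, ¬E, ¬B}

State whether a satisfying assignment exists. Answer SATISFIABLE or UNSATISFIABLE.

SATISFIABLE

Set A = False and propagate.
The remaining clauses are satisfied by B = True, C = False, D = False, E = False, F = True, G = True, H = False.
Every clause has at least one true literal under this assignment.
So A=False, B=True, C=False, D=False, E=False, F=True, G=True, H=False is a satisfying assignment.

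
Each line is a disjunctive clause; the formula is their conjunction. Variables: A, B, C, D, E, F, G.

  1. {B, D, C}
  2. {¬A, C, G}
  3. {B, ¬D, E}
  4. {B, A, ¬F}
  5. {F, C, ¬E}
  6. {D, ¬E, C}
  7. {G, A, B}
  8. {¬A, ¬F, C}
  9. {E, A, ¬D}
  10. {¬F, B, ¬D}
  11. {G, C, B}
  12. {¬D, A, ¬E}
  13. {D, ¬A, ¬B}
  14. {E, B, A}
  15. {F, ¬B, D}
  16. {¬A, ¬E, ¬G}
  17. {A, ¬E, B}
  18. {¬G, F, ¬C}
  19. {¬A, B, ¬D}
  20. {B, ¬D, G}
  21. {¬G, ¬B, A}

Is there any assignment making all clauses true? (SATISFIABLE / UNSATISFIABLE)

Branch on A: take A = True.
For the remaining variables, B = False, C = True, D = False, E = False, F = True, G = False works.
So A = 1, B = 0, C = 1, D = 0, E = 0, F = 1, G = 0 is a satisfying assignment.

SATISFIABLE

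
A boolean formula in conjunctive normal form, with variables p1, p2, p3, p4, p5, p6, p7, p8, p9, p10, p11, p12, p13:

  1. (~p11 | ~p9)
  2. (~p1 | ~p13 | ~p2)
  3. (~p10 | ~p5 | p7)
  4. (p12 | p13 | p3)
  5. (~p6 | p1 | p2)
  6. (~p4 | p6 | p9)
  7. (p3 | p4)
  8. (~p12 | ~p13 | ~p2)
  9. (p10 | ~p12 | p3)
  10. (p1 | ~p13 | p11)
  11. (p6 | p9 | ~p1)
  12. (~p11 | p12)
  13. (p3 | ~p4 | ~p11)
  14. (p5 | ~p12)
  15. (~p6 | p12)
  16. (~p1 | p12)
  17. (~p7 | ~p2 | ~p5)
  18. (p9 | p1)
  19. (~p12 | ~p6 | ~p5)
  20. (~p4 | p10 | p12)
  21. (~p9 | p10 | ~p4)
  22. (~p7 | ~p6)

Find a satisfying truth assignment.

p1 = F, p2 = F, p3 = T, p4 = F, p5 = F, p6 = F, p7 = F, p8 = T, p9 = T, p10 = F, p11 = F, p12 = F, p13 = F

p3 occurs only positively in the remaining clauses — set p3 = True.
Try p1 = False.
  then p9 is forced to True.
  then p11 is forced to False.
  then p13 is forced to False.
For the remaining variables, p2 = False, p4 = False, p5 = False, p6 = False, p7 = False, p8 = True, p10 = False, p12 = False works.
Every clause has at least one true literal under this assignment.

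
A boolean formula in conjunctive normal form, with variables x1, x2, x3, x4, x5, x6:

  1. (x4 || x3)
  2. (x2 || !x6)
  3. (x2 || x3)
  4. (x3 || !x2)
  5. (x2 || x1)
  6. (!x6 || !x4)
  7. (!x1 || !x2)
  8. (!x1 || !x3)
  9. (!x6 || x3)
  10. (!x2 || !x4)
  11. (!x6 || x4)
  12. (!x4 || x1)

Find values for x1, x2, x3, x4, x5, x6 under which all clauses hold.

x6 occurs only negated in the remaining clauses — set x6 = False.
Set x1 = False and propagate.
  then x2 is forced to True.
  then x3 is forced to True.
  then x4 is forced to False.
x5 is now unconstrained; take x5 = True.
Check each clause:
  1. (x3 || x4) — x3 is true.
  2. (x2 || !x6) — x2 is true.
  3. (x3 || x2) — x2 is true.
  4. (x3 || !x2) — x3 is true.
  5. (x2 || x1) — x2 is true.
  6. (!x6 || !x4) — !x6 is true.
  7. (!x1 || !x2) — !x1 is true.
  8. (!x1 || !x3) — !x1 is true.
  9. (x3 || !x6) — !x6 is true.
  10. (!x2 || !x4) — !x4 is true.
  11. (x4 || !x6) — !x6 is true.
  12. (!x4 || x1) — !x4 is true.

x1=F  x2=T  x3=T  x4=F  x5=T  x6=F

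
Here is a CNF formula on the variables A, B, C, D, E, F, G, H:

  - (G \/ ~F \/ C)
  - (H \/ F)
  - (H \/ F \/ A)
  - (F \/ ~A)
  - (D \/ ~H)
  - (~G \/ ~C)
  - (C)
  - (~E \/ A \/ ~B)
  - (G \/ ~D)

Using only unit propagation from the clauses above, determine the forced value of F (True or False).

Unit clause (C) sets C = True.
In (~C \/ ~G), ~C is now false; ~G must hold, so G = False.
(~D \/ G) with G = False leaves only ~D, so D = False.
(~H \/ D) with D = False leaves only ~H, so H = False.
(H \/ F): since H = False, the clause reduces to (F). F = True.

True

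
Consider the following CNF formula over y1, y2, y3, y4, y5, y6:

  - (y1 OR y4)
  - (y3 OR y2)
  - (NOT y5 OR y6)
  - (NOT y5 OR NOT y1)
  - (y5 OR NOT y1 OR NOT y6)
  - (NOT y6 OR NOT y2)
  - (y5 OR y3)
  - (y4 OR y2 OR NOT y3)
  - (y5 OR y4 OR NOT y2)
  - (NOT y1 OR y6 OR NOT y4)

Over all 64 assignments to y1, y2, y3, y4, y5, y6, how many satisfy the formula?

4

Satisfying assignments:
  y1=0 y2=0 y3=1 y4=1 y5=0 y6=0
  y1=0 y2=0 y3=1 y4=1 y5=0 y6=1
  y1=0 y2=0 y3=1 y4=1 y5=1 y6=1
  y1=0 y2=1 y3=1 y4=1 y5=0 y6=0
Count: 4.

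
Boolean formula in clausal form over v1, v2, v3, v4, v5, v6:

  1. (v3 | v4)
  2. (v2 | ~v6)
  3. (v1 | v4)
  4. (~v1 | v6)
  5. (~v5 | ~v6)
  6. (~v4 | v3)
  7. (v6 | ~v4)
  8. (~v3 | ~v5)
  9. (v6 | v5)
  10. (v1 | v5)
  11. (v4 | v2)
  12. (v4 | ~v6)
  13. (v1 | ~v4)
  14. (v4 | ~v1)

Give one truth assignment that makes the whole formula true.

v1=1  v2=1  v3=1  v4=1  v5=0  v6=1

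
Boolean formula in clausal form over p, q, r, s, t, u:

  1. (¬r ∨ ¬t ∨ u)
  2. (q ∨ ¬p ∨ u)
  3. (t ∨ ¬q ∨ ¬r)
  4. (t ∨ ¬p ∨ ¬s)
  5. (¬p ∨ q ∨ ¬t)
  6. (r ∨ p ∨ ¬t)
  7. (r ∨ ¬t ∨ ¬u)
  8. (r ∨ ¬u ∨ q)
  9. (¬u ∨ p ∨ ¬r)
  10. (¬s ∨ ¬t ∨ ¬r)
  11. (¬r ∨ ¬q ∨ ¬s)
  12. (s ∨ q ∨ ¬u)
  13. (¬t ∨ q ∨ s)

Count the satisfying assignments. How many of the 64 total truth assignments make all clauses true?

Split on r, then t.
  r=1, t=1: remaining (p,q,s,u) ∈ {(1,1,0,1)} — 1.
  r=1, t=0: remaining (p,q,s,u) ∈ {(0,0,0,0); (0,0,1,0)} — 2.
  r=0, t=1: remaining (p,q,s,u) ∈ {(1,1,0,0); (1,1,1,0)} — 2.
  r=0, t=0: 8 of the 16 assignments to (p,q,s,u) work.
Total: 1 + 2 + 2 + 8 = 13.

13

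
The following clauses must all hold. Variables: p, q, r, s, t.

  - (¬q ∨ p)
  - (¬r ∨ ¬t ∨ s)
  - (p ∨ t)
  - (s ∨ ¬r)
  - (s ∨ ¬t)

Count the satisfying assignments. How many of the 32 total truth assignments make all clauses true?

12

Split on s, then t.
  s=T, t=T: r free; 3 ways for (p,q) × 2^1 = 6.
  s=T, t=F: remaining (p,q,r) ∈ {(T,F,F); (T,F,T); (T,T,F); (T,T,T)} — 4.
  s=F, t=T: a clause becomes empty — 0.
  s=F, t=F: remaining (p,q,r) ∈ {(T,F,F); (T,T,F)} — 2.
Total: 6 + 4 + 0 + 2 = 12.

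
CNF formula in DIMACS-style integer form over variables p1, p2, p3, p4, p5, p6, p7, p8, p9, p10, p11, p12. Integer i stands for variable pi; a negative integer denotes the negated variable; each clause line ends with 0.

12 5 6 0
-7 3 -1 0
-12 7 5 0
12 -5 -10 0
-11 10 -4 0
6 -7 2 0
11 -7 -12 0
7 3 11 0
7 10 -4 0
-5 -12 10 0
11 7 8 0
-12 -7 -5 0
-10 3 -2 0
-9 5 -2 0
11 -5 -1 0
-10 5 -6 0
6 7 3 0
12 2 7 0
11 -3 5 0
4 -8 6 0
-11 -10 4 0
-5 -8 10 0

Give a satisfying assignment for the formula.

p9 occurs only negated in the remaining clauses — set p9 = False.
Try p1 = True.
Set p2 = True and propagate.
Branch on p3: take p3 = False.
  then p7 is forced to False.
  then p11 is forced to True.
  then p10 is forced to False.
  then p4 is forced to False.
  then p6 is forced to True.
The remaining clauses are satisfied by p5 = False, p8 = False, p12 = False.

p1=True, p2=True, p3=False, p4=False, p5=False, p6=True, p7=False, p8=False, p9=False, p10=False, p11=True, p12=False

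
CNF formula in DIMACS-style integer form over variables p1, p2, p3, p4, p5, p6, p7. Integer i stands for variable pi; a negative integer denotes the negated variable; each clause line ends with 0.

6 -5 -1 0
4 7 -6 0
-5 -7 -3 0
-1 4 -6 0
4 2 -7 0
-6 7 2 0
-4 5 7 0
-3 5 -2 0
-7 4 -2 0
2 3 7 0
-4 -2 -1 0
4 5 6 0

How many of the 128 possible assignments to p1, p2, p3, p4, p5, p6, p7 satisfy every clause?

23

Case analysis on p4 and p7:
  p4=1, p7=1: 15 of the 32 assignments to (p1,p2,p3,p5,p6) work.
  p4=1, p7=0: 5 of the 32 assignments to (p1,p2,p3,p5,p6) work.
  p4=0, p7=1: a clause becomes empty — 0.
  p4=0, p7=0: remaining (p1,p2,p3,p5,p6) ∈ {(0,0,1,1,0); (0,1,0,1,0); (0,1,1,1,0)} — 3.
Total: 15 + 5 + 0 + 3 = 23.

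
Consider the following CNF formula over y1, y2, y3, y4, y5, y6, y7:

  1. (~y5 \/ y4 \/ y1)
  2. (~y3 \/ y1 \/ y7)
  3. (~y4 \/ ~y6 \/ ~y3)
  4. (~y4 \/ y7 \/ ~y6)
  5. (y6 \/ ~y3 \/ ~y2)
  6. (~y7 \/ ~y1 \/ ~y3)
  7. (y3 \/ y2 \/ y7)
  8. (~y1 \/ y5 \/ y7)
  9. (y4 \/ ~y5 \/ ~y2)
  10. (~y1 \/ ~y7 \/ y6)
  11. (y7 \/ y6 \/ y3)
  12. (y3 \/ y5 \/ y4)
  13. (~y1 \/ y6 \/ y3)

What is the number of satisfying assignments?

21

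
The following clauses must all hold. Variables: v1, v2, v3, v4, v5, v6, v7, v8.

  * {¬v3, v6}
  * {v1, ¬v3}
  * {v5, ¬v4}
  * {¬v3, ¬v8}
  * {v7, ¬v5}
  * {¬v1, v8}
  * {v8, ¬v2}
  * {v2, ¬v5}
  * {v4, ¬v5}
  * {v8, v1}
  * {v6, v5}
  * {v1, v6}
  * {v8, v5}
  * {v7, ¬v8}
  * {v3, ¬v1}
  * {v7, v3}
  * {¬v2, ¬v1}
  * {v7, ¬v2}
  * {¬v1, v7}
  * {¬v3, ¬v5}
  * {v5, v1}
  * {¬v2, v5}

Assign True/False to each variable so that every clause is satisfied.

Pure literal: v6 appears only positively; assign v6 = True.
v7 occurs only positively in the remaining clauses — set v7 = True.
Branch on v1: take v1 = False.
  then v3 is forced to False.
  then v8 is forced to True.
  then v5 is forced to True.
  then v2 is forced to True.
  then v4 is forced to True.

v1=F, v2=T, v3=F, v4=T, v5=T, v6=T, v7=T, v8=T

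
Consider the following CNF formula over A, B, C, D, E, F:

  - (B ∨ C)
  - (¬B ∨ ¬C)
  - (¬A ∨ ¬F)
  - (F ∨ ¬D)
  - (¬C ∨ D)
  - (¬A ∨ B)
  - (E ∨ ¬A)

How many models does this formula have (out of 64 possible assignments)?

Split on A, then B.
  A=T, B=T: remaining (C,D,E,F) ∈ {(F,F,T,F)} — 1.
  A=T, B=F: a clause becomes empty — 0.
  A=F, B=T: E free; 3 ways for (C,D,F) × 2^1 = 6.
  A=F, B=F: remaining (C,D,E,F) ∈ {(T,T,F,T); (T,T,T,T)} — 2.
Total: 1 + 0 + 6 + 2 = 9.

9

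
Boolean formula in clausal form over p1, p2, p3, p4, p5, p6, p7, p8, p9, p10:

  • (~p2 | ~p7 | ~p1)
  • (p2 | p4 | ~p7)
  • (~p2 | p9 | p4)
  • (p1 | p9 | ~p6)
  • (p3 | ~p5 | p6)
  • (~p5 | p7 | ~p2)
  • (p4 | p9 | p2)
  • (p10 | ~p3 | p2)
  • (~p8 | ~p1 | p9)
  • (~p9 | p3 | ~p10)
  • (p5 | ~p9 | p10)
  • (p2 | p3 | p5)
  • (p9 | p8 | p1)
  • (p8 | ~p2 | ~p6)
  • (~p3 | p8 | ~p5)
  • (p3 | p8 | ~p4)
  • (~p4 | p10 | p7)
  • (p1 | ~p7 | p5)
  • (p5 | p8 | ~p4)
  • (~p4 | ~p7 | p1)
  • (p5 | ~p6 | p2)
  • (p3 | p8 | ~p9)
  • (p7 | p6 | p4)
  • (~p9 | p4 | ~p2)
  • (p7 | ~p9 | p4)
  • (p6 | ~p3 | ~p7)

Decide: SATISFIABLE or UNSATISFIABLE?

SATISFIABLE

Try p1 = True.
Try p2 = False.
Try p3 = True.
  then p10 is forced to True.
For the remaining variables, p4 = True, p5 = True, p6 = False, p7 = False, p8 = True, p9 = True works.
So p1=True, p2=False, p3=True, p4=True, p5=True, p6=False, p7=False, p8=True, p9=True, p10=True is a satisfying assignment.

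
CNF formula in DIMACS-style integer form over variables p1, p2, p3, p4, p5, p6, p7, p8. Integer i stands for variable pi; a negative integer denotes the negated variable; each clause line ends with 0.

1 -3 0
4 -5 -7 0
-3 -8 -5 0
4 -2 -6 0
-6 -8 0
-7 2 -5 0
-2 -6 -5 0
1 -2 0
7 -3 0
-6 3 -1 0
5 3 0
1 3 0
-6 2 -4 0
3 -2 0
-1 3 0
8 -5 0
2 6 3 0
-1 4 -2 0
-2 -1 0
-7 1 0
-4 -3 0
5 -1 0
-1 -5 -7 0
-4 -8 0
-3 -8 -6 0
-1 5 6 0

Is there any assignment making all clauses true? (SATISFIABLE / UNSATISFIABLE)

UNSATISFIABLE

p1 = True:
  propagation gives p3=True, p7=True, p2=False, p5=False; an empty clause results — contradiction.
p1 = False:
  propagation gives p3=False; an empty clause results — contradiction.
Every branch closes, so no satisfying assignment exists.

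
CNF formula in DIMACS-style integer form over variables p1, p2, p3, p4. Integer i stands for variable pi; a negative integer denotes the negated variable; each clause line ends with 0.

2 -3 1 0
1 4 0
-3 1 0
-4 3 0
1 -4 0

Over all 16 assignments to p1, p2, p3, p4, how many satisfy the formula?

6

The models are:
  p1=T p2=F p3=F p4=F
  p1=T p2=F p3=T p4=F
  p1=T p2=F p3=T p4=T
  p1=T p2=T p3=F p4=F
  p1=T p2=T p3=T p4=F
  p1=T p2=T p3=T p4=T
Count: 6.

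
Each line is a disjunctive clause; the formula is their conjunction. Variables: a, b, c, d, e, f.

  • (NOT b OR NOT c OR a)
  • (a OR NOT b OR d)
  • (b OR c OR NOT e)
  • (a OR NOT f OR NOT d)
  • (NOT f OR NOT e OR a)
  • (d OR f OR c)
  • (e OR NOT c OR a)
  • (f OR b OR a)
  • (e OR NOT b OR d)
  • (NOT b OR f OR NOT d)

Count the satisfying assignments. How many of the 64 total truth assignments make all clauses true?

Case analysis on a and b:
  a=T, b=T: 7 of the 16 assignments to (c,d,e,f) work.
  a=T, b=F: 11 of the 16 assignments to (c,d,e,f) work.
  a=F, b=T: a clause becomes empty — 0.
  a=F, b=F: remaining (c,d,e,f) ∈ {(F,F,F,T)} — 1.
Total: 7 + 11 + 0 + 1 = 19.

19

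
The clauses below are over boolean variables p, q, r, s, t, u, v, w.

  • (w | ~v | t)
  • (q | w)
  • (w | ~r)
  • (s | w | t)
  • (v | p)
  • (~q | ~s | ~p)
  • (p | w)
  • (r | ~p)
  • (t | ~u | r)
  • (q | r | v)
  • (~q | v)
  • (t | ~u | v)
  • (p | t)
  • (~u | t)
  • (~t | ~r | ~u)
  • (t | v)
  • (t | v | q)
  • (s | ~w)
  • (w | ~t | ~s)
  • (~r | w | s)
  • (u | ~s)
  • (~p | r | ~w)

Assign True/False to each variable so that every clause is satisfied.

p=False  q=False  r=False  s=True  t=True  u=True  v=True  w=True

Check each clause:
  1. (w | ~v | t) — w is true.
  2. (w | q) — w is true.
  3. (~r | w) — w is true.
  4. (t | s | w) — w is true.
  5. (v | p) — v is true.
  6. (~p | ~s | ~q) — ~q is true.
  7. (w | p) — w is true.
  8. (r | ~p) — ~p is true.
  9. (t | ~u | r) — t is true.
  10. (r | v | q) — v is true.
  11. (~q | v) — ~q is true.
  12. (t | v | ~u) — t is true.
  13. (t | p) — t is true.
  14. (~u | t) — t is true.
  15. (~r | ~t | ~u) — ~r is true.
  16. (t | v) — t is true.
  17. (t | v | q) — t is true.
  18. (s | ~w) — s is true.
  19. (~t | ~s | w) — w is true.
  20. (s | w | ~r) — w is true.
  21. (~s | u) — u is true.
  22. (~w | r | ~p) — ~p is true.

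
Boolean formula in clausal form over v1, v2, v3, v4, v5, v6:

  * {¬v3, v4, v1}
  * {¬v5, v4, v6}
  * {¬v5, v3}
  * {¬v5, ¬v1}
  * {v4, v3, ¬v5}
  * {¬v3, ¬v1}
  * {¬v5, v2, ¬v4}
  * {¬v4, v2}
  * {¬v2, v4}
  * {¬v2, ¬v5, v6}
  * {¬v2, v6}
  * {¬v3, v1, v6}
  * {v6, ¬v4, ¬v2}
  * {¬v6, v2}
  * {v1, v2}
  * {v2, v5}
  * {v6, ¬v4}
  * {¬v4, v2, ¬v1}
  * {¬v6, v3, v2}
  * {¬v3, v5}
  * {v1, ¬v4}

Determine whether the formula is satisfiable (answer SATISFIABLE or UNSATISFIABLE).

SATISFIABLE

Set v1 = True and propagate.
  then v5 is forced to False.
  then v3 is forced to False.
  then v2 is forced to True.
  then v4 is forced to True.
  then v6 is forced to True.
Every clause has at least one true literal under this assignment.
So v1=True, v2=True, v3=False, v4=True, v5=False, v6=True is a satisfying assignment.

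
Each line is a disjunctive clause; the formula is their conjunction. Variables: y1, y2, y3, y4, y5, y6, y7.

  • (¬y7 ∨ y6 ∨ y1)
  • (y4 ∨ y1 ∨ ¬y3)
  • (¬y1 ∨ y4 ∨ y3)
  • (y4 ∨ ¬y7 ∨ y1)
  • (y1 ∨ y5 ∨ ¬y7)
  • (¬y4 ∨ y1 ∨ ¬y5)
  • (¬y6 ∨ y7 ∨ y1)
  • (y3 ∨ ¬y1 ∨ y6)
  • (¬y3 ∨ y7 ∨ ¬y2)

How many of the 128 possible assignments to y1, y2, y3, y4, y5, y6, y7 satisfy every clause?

39

Split on y1, then y7.
  y1=T, y7=T: y2, y5 free; 5 ways for (y3,y4,y6) × 2^2 = 20.
  y1=T, y7=F: y5 free; 6 ways for (y2,y3,y4,y6) × 2^1 = 12.
  y1=F, y7=T: a clause becomes empty — 0.
  y1=F, y7=F: 7 of the 32 assignments to (y2,y3,y4,y5,y6) work.
Total: 20 + 12 + 0 + 7 = 39.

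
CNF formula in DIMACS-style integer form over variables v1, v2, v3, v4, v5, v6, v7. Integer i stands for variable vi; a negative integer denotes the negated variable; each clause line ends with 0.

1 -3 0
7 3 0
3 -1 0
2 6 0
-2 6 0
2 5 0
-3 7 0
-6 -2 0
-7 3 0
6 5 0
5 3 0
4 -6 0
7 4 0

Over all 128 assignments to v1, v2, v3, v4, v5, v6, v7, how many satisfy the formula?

The models are:
  v1=T v2=F v3=T v4=T v5=T v6=T v7=T
That's 1 in total.

1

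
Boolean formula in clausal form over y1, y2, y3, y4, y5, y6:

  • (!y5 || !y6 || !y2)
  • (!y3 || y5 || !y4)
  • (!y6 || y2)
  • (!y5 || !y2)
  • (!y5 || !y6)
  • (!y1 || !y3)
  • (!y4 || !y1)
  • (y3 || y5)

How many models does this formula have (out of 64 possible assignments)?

8

Satisfying assignments:
  y1=0 y2=0 y3=0 y4=0 y5=1 y6=0
  y1=0 y2=0 y3=0 y4=1 y5=1 y6=0
  y1=0 y2=0 y3=1 y4=0 y5=0 y6=0
  y1=0 y2=0 y3=1 y4=0 y5=1 y6=0
  y1=0 y2=0 y3=1 y4=1 y5=1 y6=0
  y1=0 y2=1 y3=1 y4=0 y5=0 y6=0
  y1=0 y2=1 y3=1 y4=0 y5=0 y6=1
  y1=1 y2=0 y3=0 y4=0 y5=1 y6=0
That's 8 in total.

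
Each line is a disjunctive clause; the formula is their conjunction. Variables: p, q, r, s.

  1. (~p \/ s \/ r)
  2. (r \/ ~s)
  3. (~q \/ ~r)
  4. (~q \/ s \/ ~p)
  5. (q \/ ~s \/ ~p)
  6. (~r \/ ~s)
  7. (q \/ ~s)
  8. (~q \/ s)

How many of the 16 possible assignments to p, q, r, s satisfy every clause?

3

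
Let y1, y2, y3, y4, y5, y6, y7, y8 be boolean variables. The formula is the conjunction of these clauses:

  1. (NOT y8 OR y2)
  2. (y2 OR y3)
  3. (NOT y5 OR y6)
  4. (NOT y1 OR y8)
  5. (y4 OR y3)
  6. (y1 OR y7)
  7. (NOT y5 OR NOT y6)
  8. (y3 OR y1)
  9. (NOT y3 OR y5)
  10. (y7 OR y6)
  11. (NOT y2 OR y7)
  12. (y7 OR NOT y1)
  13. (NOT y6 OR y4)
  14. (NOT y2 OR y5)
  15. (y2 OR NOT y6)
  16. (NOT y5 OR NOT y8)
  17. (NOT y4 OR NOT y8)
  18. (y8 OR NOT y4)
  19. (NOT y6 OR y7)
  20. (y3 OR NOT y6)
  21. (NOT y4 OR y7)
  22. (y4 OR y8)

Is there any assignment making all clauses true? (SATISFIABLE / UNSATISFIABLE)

UNSATISFIABLE

y6 = True:
  propagation gives y5=False, y3=False; an empty clause results — contradiction.
y6 = False:
  propagation gives y5=False, y3=False, y2=True; an empty clause results — contradiction.
Every branch closes, so no satisfying assignment exists.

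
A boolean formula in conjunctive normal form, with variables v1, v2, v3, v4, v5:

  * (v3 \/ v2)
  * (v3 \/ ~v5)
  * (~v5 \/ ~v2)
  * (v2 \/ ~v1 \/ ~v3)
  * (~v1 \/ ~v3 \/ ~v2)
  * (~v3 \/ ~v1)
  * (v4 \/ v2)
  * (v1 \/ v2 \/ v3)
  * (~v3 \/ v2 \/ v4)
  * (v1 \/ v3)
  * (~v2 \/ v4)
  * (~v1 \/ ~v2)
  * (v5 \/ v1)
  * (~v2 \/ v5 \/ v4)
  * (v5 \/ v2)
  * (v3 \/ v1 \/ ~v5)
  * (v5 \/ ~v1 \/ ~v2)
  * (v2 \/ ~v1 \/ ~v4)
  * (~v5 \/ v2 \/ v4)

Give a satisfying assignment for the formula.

v1=F, v2=F, v3=T, v4=T, v5=T

Branch on v1: take v1 = False.
  then v3 is forced to True.
  then v5 is forced to True.
  then v2 is forced to False.
  then v4 is forced to True.
Every clause has at least one true literal under this assignment.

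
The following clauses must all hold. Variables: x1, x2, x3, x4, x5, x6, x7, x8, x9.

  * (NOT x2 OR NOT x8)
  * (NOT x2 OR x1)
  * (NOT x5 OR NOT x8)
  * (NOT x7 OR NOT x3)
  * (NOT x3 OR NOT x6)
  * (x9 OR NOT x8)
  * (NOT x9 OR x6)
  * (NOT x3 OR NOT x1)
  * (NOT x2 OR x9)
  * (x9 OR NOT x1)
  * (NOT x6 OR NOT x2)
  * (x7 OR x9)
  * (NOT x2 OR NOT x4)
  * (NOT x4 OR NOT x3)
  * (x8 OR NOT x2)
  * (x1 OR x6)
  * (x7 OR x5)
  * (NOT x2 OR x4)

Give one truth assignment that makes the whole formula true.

x1=0, x2=0, x3=0, x4=1, x5=1, x6=1, x7=0, x8=0, x9=1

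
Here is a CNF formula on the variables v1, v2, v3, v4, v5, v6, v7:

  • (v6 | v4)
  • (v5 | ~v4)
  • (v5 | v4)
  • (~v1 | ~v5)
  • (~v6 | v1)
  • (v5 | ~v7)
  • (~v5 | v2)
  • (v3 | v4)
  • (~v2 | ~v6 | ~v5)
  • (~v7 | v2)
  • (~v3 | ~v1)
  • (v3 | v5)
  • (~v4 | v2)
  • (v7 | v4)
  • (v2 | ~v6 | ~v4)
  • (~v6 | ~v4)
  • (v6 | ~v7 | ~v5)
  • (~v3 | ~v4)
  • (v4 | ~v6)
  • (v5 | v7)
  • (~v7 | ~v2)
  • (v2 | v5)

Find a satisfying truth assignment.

Try v1 = False.
  then v6 is forced to False.
  then v4 is forced to True.
  then v5 is forced to True.
  then v2 is forced to True.
  then v7 is forced to False.
  then v3 is forced to False.

v1=False, v2=True, v3=False, v4=True, v5=True, v6=False, v7=False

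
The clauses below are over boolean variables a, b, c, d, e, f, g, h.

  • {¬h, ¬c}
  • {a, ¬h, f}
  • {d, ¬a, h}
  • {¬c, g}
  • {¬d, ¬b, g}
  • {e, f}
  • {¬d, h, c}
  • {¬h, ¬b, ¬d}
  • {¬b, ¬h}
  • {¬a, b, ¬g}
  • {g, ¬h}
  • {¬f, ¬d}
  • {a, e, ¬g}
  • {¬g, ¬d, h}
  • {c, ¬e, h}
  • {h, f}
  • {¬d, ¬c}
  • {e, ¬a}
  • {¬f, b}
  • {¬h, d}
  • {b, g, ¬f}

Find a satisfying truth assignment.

a = False, b = True, c = True, d = False, e = True, f = True, g = True, h = False

Check each clause:
  1. {¬c, ¬h} — ¬h is true.
  2. {a, f, ¬h} — ¬h is true.
  3. {¬a, d, h} — ¬a is true.
  4. {g, ¬c} — g is true.
  5. {¬b, ¬d, g} — ¬d is true.
  6. {e, f} — e is true.
  7. {¬d, h, c} — c is true.
  8. {¬d, ¬b, ¬h} — ¬h is true.
  9. {¬h, ¬b} — ¬h is true.
  10. {¬g, ¬a, b} — b is true.
  11. {¬h, g} — ¬h is true.
  12. {¬f, ¬d} — ¬d is true.
  13. {e, a, ¬g} — e is true.
  14. {¬g, ¬d, h} — ¬d is true.
  15. {¬e, h, c} — c is true.
  16. {f, h} — f is true.
  17. {¬c, ¬d} — ¬d is true.
  18. {¬a, e} — e is true.
  19. {b, ¬f} — b is true.
  20. {d, ¬h} — ¬h is true.
  21. {g, b, ¬f} — b is true.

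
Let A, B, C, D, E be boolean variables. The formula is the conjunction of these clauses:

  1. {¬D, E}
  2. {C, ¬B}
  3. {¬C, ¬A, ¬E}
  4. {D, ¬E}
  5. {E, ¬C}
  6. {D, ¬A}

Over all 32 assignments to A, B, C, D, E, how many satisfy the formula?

Satisfying assignments:
  A=0 B=0 C=0 D=0 E=0
  A=0 B=0 C=0 D=1 E=1
  A=0 B=0 C=1 D=1 E=1
  A=0 B=1 C=1 D=1 E=1
  A=1 B=0 C=0 D=1 E=1
That's 5 in total.

5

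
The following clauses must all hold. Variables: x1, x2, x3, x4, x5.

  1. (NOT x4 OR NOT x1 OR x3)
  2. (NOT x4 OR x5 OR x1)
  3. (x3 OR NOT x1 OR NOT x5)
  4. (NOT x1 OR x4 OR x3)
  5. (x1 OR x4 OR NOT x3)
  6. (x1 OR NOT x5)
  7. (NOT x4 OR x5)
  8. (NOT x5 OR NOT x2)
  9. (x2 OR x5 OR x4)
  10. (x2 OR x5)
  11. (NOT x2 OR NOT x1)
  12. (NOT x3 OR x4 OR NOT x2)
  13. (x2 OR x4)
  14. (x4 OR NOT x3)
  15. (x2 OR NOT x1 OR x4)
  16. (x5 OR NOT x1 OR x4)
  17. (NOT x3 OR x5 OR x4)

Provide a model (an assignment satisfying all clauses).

x1=1  x2=0  x3=1  x4=1  x5=1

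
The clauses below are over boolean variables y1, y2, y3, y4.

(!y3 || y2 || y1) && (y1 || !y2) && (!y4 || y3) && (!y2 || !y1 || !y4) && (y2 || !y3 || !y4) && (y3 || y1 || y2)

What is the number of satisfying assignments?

4

The models are:
  y1=T y2=F y3=F y4=F
  y1=T y2=F y3=T y4=F
  y1=T y2=T y3=F y4=F
  y1=T y2=T y3=T y4=F
That's 4 in total.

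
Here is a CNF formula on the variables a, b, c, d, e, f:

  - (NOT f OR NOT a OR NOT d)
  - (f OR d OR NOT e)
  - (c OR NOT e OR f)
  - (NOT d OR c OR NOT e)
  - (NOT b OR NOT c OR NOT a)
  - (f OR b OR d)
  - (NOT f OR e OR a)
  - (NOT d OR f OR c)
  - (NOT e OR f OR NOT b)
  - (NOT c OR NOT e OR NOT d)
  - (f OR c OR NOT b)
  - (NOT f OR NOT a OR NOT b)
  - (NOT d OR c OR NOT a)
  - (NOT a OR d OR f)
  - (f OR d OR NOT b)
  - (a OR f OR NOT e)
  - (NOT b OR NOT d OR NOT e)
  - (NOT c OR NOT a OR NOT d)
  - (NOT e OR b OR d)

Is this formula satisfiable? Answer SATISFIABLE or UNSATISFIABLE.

SATISFIABLE

Try a = True.
Try b = False.
Branch on c: take c = True.
  then d is forced to False.
  then f is forced to True.
  then e is forced to False.
Every clause has at least one true literal under this assignment.
So a = T  b = F  c = T  d = F  e = F  f = T is a satisfying assignment.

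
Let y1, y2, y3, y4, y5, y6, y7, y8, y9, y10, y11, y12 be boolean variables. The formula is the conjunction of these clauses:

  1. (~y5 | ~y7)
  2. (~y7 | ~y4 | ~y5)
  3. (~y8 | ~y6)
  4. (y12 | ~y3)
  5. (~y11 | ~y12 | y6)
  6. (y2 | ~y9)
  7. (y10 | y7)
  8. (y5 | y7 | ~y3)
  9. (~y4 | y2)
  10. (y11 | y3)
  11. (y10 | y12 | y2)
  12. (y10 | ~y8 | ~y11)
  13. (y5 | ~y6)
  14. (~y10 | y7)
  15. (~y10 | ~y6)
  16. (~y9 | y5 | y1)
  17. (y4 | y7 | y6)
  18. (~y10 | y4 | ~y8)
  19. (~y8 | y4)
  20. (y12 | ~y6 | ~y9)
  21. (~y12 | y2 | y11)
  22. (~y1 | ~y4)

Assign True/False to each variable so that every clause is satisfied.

y1=True, y2=True, y3=True, y4=False, y5=False, y6=False, y7=True, y8=False, y9=False, y10=True, y11=False, y12=True

Pure literal: y2 appears only positively; assign y2 = True.
Pure literal: y8 appears only negated; assign y8 = False.
Branch on y1: take y1 = True.
  then y4 is forced to False.
For the remaining variables, y3 = True, y5 = False, y6 = False, y7 = True, y9 = False, y10 = True, y11 = False, y12 = True works.
Every clause has at least one true literal under this assignment.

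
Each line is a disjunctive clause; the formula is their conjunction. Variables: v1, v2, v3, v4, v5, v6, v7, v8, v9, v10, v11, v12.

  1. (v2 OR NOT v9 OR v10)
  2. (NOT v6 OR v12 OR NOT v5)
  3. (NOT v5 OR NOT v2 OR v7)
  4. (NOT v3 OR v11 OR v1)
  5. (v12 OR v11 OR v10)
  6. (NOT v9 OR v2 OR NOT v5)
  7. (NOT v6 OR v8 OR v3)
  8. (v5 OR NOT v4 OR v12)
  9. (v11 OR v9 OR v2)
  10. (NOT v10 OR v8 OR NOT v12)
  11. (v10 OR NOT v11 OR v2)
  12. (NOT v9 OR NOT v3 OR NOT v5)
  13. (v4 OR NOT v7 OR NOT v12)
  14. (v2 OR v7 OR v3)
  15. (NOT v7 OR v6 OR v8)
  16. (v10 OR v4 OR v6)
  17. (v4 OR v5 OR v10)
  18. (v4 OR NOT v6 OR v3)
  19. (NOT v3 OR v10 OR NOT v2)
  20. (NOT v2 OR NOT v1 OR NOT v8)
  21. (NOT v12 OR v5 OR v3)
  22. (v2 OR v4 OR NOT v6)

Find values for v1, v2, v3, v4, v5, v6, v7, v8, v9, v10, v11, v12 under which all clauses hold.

v1 = False, v2 = False, v3 = False, v4 = False, v5 = False, v6 = False, v7 = True, v8 = True, v9 = True, v10 = True, v11 = True, v12 = False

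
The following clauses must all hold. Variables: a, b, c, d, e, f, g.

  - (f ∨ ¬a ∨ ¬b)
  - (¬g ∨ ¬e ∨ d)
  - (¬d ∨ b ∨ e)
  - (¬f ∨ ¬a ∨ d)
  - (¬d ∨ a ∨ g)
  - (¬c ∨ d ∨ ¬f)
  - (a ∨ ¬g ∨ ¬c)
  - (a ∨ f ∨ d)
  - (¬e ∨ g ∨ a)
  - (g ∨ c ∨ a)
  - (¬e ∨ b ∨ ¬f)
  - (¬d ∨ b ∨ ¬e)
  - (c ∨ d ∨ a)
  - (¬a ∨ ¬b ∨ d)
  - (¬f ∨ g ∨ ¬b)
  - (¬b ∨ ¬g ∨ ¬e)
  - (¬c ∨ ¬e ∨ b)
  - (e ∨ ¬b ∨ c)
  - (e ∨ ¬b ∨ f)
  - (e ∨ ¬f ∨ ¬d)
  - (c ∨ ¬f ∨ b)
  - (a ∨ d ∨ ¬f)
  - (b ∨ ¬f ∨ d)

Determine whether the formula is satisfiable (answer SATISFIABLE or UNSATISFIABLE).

SATISFIABLE

Set a = True and propagate.
Branch on b: take b = False.
Branch on c: take c = True.
  then e is forced to False.
  then d is forced to False.
  then f is forced to False.
g is now unconstrained; take g = True.
Every clause has at least one true literal under this assignment.
So a=1  b=0  c=1  d=0  e=0  f=0  g=1 is a satisfying assignment.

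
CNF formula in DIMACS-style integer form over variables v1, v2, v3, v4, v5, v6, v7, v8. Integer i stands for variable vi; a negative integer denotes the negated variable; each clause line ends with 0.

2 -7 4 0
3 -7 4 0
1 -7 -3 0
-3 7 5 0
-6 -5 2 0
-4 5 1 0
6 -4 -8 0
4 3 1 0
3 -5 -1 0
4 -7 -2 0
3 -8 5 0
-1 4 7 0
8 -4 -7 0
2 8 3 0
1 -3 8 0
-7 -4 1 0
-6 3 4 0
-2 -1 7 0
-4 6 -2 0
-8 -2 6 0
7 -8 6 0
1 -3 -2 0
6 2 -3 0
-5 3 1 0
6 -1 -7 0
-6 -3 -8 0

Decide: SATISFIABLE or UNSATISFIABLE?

UNSATISFIABLE

v3 = True:
  v7 = True:
    propagation gives v1=True, v6=True, v8=False, v4=False; an empty clause results — contradiction.
  v7 = False:
    v6 = True:
      propagation gives v2=True, v1=False; contradiction.
    v6 = False:
      propagation gives v8=False, v1=True, v4=True; contradiction.
v3 = False:
  v4 = True:
    v1 = True:
      propagation gives v5=False, v8=False, v7=False; contradiction.
    v1 = False:
      propagation gives v5=True; contradiction.
  v4 = False:
    propagation gives v7=False, v1=True; an empty clause results — contradiction.
Every branch closes, so no satisfying assignment exists.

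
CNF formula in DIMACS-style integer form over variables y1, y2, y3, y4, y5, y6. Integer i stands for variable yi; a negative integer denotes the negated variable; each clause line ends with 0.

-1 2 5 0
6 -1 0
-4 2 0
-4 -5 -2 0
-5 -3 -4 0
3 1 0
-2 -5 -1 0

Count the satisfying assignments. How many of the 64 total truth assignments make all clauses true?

16

Case analysis on y1 and y2:
  y1=T, y2=T: remaining (y3,y4,y5,y6) ∈ {(F,F,F,T); (F,T,F,T); (T,F,F,T); (T,T,F,T)} — 4.
  y1=T, y2=F: remaining (y3,y4,y5,y6) ∈ {(F,F,T,T); (T,F,T,T)} — 2.
  y1=F, y2=T: y6 free; 3 ways for (y3,y4,y5) × 2^1 = 6.
  y1=F, y2=F: remaining (y3,y4,y5,y6) ∈ {(T,F,F,F); (T,F,F,T); (T,F,T,F); (T,F,T,T)} — 4.
Total: 4 + 2 + 6 + 4 = 16.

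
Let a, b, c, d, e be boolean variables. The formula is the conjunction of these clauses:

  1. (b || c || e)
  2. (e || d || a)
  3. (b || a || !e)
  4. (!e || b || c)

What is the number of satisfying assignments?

19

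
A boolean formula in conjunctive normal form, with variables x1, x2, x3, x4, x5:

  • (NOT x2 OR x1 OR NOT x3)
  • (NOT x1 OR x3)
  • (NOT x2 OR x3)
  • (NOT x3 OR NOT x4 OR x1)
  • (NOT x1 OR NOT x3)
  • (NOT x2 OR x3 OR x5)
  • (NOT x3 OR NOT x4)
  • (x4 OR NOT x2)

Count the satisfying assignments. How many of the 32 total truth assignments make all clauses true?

6

The models are:
  x1=0 x2=0 x3=0 x4=0 x5=0
  x1=0 x2=0 x3=0 x4=0 x5=1
  x1=0 x2=0 x3=0 x4=1 x5=0
  x1=0 x2=0 x3=0 x4=1 x5=1
  x1=0 x2=0 x3=1 x4=0 x5=0
  x1=0 x2=0 x3=1 x4=0 x5=1
That's 6 in total.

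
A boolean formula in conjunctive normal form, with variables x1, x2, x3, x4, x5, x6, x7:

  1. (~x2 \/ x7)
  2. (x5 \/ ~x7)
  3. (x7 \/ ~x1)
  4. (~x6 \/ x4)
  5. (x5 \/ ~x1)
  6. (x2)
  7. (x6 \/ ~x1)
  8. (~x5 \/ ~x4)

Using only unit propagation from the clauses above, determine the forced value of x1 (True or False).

Unit clause (x2) sets x2 = True.
(x7 \/ ~x2): since x2 = True, the clause reduces to (x7). x7 = True.
(~x7 \/ x5): since x7 = True, the clause reduces to (x5). x5 = True.
From (~x5 \/ ~x4) and x5 = True: x4 = False.
(x4 \/ ~x6): since x4 = False, the clause reduces to (~x6). x6 = False.
(~x1 \/ x6) with x6 = False leaves only ~x1, so x1 = False.

False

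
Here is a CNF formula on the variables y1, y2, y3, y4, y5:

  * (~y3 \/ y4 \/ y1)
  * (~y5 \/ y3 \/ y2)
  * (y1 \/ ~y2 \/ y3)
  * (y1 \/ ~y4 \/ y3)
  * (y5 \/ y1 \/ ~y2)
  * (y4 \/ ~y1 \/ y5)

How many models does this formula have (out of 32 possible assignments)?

14

Split on y1, then y3.
  y1=1, y3=1: y2 free; 3 ways for (y4,y5) × 2^1 = 6.
  y1=1, y3=0: remaining (y2,y4,y5) ∈ {(0,1,0); (1,0,1); (1,1,0); (1,1,1)} — 4.
  y1=0, y3=1: remaining (y2,y4,y5) ∈ {(0,1,0); (0,1,1); (1,1,1)} — 3.
  y1=0, y3=0: remaining (y2,y4,y5) ∈ {(0,0,0)} — 1.
Total: 6 + 4 + 3 + 1 = 14.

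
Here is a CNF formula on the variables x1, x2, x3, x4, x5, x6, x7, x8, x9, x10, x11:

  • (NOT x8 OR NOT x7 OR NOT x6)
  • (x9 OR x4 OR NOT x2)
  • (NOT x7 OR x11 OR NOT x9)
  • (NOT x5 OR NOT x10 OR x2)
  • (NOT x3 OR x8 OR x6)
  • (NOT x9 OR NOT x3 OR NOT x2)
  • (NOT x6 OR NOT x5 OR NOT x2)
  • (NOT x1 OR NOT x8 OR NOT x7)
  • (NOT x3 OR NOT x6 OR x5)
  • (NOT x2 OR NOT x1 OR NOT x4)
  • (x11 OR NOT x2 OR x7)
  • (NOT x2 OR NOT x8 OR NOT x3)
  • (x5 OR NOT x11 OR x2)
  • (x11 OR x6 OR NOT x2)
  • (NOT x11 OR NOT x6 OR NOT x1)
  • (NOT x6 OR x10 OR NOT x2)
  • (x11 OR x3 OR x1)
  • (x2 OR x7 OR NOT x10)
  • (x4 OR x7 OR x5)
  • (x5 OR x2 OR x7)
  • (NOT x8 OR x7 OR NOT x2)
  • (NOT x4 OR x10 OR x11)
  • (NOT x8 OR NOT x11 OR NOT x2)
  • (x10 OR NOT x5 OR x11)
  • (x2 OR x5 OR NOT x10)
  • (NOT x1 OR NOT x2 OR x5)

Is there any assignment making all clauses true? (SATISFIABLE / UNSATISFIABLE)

Try x1 = False.
Set x2 = False and propagate.
Try x3 = True.
The remaining clauses are satisfied by x4 = False, x5 = True, x6 = False, x7 = True, x8 = True, x9 = True, x10 = False, x11 = True.
Every clause has at least one true literal under this assignment.
So x1=0, x2=0, x3=1, x4=0, x5=1, x6=0, x7=1, x8=1, x9=1, x10=0, x11=1 is a satisfying assignment.

SATISFIABLE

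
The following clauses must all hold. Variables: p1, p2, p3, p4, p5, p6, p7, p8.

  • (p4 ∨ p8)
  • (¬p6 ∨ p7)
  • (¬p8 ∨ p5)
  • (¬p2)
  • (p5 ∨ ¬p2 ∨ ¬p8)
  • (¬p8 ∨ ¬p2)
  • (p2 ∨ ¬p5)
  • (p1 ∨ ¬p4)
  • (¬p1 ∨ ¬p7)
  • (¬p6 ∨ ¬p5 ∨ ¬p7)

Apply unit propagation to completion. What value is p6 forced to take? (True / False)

False

(¬p2) is a unit clause: p2 = False.
In (¬p5 ∨ p2), p2 is now false; ¬p5 must hold, so p5 = False.
In (¬p8 ∨ p5), p5 is now false; ¬p8 must hold, so p8 = False.
In (p4 ∨ p8), p8 is now false; p4 must hold, so p4 = True.
In (¬p4 ∨ p1), ¬p4 is now false; p1 must hold, so p1 = True.
In (¬p7 ∨ ¬p1), ¬p1 is now false; ¬p7 must hold, so p7 = False.
In (¬p6 ∨ p7), p7 is now false; ¬p6 must hold, so p6 = False.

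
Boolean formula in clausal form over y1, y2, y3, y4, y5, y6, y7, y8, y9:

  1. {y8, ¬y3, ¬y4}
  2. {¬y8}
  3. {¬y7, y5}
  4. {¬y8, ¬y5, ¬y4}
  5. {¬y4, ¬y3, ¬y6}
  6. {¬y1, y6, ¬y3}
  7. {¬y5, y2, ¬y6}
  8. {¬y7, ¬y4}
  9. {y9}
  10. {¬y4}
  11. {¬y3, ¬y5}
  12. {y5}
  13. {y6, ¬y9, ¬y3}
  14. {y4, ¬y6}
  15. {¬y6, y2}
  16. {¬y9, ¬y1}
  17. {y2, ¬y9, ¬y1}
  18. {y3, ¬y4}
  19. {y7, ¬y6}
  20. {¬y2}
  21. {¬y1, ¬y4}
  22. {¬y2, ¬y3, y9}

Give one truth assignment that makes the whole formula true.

Unit propagation: (¬y8) forces y8 = False.
(y9) is a unit clause, so y9 = True.
Unit propagation: (¬y4) forces y4 = False.
(y5) is a unit clause, so y5 = True.
The clause (¬y3) is unit: y3 must be False.
The clause (¬y6) is unit: y6 must be False.
Unit propagation: (¬y1) forces y1 = False.
(¬y2) is a unit clause, so y2 = False.
y7 is now unconstrained; take y7 = False.
Every clause has at least one true literal under this assignment.

y1 = F, y2 = F, y3 = F, y4 = F, y5 = T, y6 = F, y7 = F, y8 = F, y9 = T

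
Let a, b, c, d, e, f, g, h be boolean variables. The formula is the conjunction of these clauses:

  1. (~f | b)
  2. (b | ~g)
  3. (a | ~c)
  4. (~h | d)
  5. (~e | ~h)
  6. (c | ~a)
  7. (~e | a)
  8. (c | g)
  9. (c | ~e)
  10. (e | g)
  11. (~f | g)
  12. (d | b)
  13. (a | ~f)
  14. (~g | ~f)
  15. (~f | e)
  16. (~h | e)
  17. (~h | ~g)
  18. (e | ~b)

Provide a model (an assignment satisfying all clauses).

a=1  b=1  c=1  d=0  e=1  f=0  g=1  h=0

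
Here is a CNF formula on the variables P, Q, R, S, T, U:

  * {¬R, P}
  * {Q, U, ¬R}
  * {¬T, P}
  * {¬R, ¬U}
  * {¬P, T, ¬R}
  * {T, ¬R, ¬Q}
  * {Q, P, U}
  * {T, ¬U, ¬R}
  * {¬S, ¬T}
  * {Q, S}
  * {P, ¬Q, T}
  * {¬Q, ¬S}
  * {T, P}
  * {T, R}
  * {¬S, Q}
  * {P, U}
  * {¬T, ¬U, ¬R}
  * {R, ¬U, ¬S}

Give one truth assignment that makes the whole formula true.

P=True, Q=True, R=False, S=False, T=True, U=False

Try P = True.
For the remaining variables, Q = True, R = False, S = False, T = True, U = False works.
Every clause has at least one true literal under this assignment.
Check each clause:
  1. {¬R, P} — P is true.
  2. {Q, U, ¬R} — Q is true.
  3. {P, ¬T} — P is true.
  4. {¬R, ¬U} — ¬U is true.
  5. {T, ¬P, ¬R} — T is true.
  6. {¬R, T, ¬Q} — T is true.
  7. {U, Q, P} — P is true.
  8. {¬R, ¬U, T} — T is true.
  9. {¬T, ¬S} — ¬S is true.
  10. {Q, S} — Q is true.
  11. {¬Q, P, T} — P is true.
  12. {¬Q, ¬S} — ¬S is true.
  13. {P, T} — P is true.
  14. {T, R} — T is true.
  15. {¬S, Q} — Q is true.
  16. {P, U} — P is true.
  17. {¬U, ¬T, ¬R} — ¬U is true.
  18. {R, ¬S, ¬U} — ¬U is true.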